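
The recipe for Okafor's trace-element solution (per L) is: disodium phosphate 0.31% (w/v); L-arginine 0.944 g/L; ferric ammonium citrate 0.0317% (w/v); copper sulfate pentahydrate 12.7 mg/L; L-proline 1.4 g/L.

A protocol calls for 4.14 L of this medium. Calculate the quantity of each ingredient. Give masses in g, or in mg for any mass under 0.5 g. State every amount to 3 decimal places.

Scale factor relative to 1 L: 4.14.
disodium phosphate: 0.31 g per 100 mL × 4140 mL ÷ 100 = 12.834 g
L-arginine: 0.944 g/L × 4.14 L = 3.908 g
ferric ammonium citrate: 0.0317 g per 100 mL × 4140 mL ÷ 100 = 1.312 g
copper sulfate pentahydrate: 12.7 mg/L × 4.14 L = 52.578 mg
L-proline: 1.4 g/L × 4.14 L = 5.796 g

disodium phosphate 12.834 g; L-arginine 3.908 g; ferric ammonium citrate 1.312 g; copper sulfate pentahydrate 52.578 mg; L-proline 5.796 g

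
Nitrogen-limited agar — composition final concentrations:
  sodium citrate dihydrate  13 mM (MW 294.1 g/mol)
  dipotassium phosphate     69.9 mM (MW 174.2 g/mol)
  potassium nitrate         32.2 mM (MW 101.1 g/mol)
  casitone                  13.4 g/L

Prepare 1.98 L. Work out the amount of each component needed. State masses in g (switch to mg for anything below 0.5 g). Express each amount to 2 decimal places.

Scale factor relative to 1 L: 1.98.
sodium citrate dihydrate: 13 mmol/L × 294.1 g/mol × 1.98 L ÷ 1000 = 7.57 g
dipotassium phosphate: 69.9 mmol/L × 174.2 g/mol × 1.98 L ÷ 1000 = 24.11 g
potassium nitrate: 32.2 mmol/L × 101.1 g/mol × 1.98 L ÷ 1000 = 6.45 g
casitone: 13.4 g/L × 1.98 L = 26.53 g

sodium citrate dihydrate 7.57 g; dipotassium phosphate 24.11 g; potassium nitrate 6.45 g; casitone 26.53 g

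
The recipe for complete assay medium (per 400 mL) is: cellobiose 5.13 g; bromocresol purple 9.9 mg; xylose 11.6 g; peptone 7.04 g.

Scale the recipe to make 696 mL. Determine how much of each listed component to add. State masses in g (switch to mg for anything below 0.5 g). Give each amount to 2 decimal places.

cellobiose 8.93 g; bromocresol purple 17.23 mg; xylose 20.18 g; peptone 12.25 g

Scale factor = 696 mL / 400 mL = 1.74.
cellobiose: 5.13 g × (696 mL / 400 mL) = 8.93 g
bromocresol purple: 9.9 mg × (696 mL / 400 mL) = 17.23 mg
xylose: 11.6 g × (696 mL / 400 mL) = 20.18 g
peptone: 7.04 g × (696 mL / 400 mL) = 12.25 g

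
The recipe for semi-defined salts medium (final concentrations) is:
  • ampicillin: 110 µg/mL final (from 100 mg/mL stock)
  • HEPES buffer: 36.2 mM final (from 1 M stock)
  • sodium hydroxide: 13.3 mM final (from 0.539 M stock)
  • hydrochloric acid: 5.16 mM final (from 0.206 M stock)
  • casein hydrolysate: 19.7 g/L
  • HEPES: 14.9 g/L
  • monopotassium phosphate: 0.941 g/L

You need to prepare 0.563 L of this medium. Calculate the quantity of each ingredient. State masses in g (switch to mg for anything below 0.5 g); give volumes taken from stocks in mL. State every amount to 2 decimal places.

ampicillin 0.62 mL; HEPES buffer 20.38 mL; sodium hydroxide 13.89 mL; hydrochloric acid 14.10 mL; casein hydrolysate 11.09 g; HEPES 8.39 g; monopotassium phosphate 0.53 g

Working volume: 0.563 L.
ampicillin: C1V1 = C2V2 → 110 µg/mL × 563 mL ÷ 100000 µg/mL = 0.62 mL
HEPES buffer: dilute stock: 36.2 mM × 563 mL ÷ 1000 mM = 20.38 mL
sodium hydroxide: C1V1 = C2V2 → 13.3 mM × 563 mL ÷ 539 mM = 13.89 mL
hydrochloric acid: V = C2·V2/C1 = 5.16 mM × 563 mL ÷ 206 mM = 14.10 mL
casein hydrolysate: 19.7 g/L × 0.563 L = 11.09 g
HEPES: 14.9 g/L × 0.563 L = 8.39 g
monopotassium phosphate: 0.941 g/L × 0.563 L = 0.53 g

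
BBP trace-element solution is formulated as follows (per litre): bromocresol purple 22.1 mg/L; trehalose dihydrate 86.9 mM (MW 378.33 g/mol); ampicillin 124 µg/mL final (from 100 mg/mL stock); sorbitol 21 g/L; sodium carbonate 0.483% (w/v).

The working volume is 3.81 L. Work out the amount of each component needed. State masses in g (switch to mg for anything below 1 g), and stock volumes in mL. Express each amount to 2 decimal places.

bromocresol purple 84.20 mg; trehalose dihydrate 125.26 g; ampicillin 4.72 mL; sorbitol 80.01 g; sodium carbonate 18.40 g

Working volume: 3.81 L.
bromocresol purple: 22.1 mg/L × 3.81 L = 84.20 mg
trehalose dihydrate: 86.9 mmol/L × 378.33 g/mol × 3.81 L ÷ 1000 = 125.26 g
ampicillin: C1V1 = C2V2 → 124 µg/mL × 3810 mL ÷ 100000 µg/mL = 4.72 mL
sorbitol: 21 g/L × 3.81 L = 80.01 g
sodium carbonate: 0.483% w/v = 4.83 g/L → 4.83 × 3.81 L = 18.40 g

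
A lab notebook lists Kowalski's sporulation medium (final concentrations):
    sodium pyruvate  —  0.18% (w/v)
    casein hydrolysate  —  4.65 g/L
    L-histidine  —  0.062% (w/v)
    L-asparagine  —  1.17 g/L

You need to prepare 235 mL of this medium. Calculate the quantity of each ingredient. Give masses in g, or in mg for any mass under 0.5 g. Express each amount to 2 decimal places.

sodium pyruvate 423.00 mg; casein hydrolysate 1.09 g; L-histidine 145.70 mg; L-asparagine 274.95 mg

Scale factor relative to 1 L: 0.235.
sodium pyruvate: 0.18% w/v = 1.8 g/L → 1.8 × 0.235 L = 0.423 g = 423.00 mg
casein hydrolysate: 4.65 g/L × 0.235 L = 1.09 g
L-histidine: 0.062 g per 100 mL × 235 mL ÷ 100 = 0.1457 g = 145.70 mg
L-asparagine: 1.17 g/L × 0.235 L = 0.27495 g = 274.95 mg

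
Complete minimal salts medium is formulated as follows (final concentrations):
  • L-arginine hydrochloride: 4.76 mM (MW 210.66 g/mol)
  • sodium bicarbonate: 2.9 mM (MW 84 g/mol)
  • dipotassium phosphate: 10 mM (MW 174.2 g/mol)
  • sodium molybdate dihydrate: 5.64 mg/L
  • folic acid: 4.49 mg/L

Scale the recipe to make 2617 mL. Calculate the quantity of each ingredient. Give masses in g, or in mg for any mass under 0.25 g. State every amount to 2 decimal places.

Scale factor relative to 1 L: 2.617.
L-arginine hydrochloride: 4.76 mmol/L × 210.66 g/mol × 2.617 L ÷ 1000 = 2.62 g
sodium bicarbonate: 2.9 mmol/L × 84 g/mol × 2.617 L ÷ 1000 = 0.64 g
dipotassium phosphate: 10 mmol/L × 174.2 g/mol × 2.617 L ÷ 1000 = 4.56 g
sodium molybdate dihydrate: 5.64 mg/L × 2.617 L = 14.76 mg
folic acid: 4.49 mg/L × 2.617 L = 11.75 mg

L-arginine hydrochloride 2.62 g; sodium bicarbonate 0.64 g; dipotassium phosphate 4.56 g; sodium molybdate dihydrate 14.76 mg; folic acid 11.75 mg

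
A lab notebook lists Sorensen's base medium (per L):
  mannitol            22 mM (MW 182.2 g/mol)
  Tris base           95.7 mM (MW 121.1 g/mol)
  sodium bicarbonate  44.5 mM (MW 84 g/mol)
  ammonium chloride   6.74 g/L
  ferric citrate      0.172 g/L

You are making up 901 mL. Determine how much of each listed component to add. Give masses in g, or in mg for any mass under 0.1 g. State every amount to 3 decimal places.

mannitol 3.612 g; Tris base 10.442 g; sodium bicarbonate 3.368 g; ammonium chloride 6.073 g; ferric citrate 0.155 g

Scale factor relative to 1 L: 0.901.
mannitol: 22 mmol/L × 182.2 g/mol × 0.901 L ÷ 1000 = 3.612 g
Tris base: 95.7 mmol/L × 121.1 g/mol × 0.901 L ÷ 1000 = 10.442 g
sodium bicarbonate: 44.5 mmol/L × 84 g/mol × 0.901 L ÷ 1000 = 3.368 g
ammonium chloride: 6.74 g/L × 0.901 L = 6.073 g
ferric citrate: 0.172 g/L × 0.901 L = 0.155 g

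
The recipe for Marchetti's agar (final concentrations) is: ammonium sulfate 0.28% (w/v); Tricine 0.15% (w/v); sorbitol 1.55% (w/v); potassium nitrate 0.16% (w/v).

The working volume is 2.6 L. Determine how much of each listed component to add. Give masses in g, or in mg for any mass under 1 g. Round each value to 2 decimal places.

ammonium sulfate 7.28 g; Tricine 3.90 g; sorbitol 40.30 g; potassium nitrate 4.16 g

Working volume: 2.6 L.
ammonium sulfate: 0.28% w/v = 2.8 g/L → 2.8 × 2.6 L = 7.28 g
Tricine: 0.15% w/v = 1.5 g/L → 1.5 × 2.6 L = 3.90 g
sorbitol: 1.55 g per 100 mL × 2600 mL ÷ 100 = 40.30 g
potassium nitrate: 0.16% w/v = 1.6 g/L → 1.6 × 2.6 L = 4.16 g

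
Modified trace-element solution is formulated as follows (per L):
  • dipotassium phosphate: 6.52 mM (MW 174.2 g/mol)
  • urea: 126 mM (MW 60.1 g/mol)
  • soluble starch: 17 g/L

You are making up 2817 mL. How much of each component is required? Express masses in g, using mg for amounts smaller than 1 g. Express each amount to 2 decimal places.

dipotassium phosphate 3.20 g; urea 21.33 g; soluble starch 47.89 g

Scale factor relative to 1 L: 2.817.
dipotassium phosphate: 6.52 mmol/L × 174.2 g/mol × 2.817 L ÷ 1000 = 3.20 g
urea: 126 mmol/L × 60.1 g/mol × 2.817 L ÷ 1000 = 21.33 g
soluble starch: 17 g/L × 2.817 L = 47.89 g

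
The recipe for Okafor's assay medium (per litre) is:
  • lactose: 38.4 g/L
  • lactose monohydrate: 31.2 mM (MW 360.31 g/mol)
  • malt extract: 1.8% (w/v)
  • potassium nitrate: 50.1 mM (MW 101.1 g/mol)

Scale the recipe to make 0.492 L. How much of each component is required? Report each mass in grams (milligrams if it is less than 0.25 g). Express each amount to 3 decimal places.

lactose 18.893 g; lactose monohydrate 5.531 g; malt extract 8.856 g; potassium nitrate 2.492 g

Scale factor relative to 1 L: 0.492.
lactose: 38.4 g/L × 0.492 L = 18.893 g
lactose monohydrate: 31.2 mmol/L × 360.31 g/mol × 0.492 L ÷ 1000 = 5.531 g
malt extract: 1.8 g per 100 mL × 492 mL ÷ 100 = 8.856 g
potassium nitrate: 50.1 mmol/L × 101.1 g/mol × 0.492 L ÷ 1000 = 2.492 g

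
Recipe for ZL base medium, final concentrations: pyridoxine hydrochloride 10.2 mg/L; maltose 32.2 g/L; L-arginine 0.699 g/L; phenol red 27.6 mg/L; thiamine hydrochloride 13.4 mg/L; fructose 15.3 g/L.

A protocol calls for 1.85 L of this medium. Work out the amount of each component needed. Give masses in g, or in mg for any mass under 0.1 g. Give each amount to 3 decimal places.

pyridoxine hydrochloride 18.870 mg; maltose 59.570 g; L-arginine 1.293 g; phenol red 51.060 mg; thiamine hydrochloride 24.790 mg; fructose 28.305 g

Scale factor relative to 1 L: 1.85.
pyridoxine hydrochloride: 10.2 mg/L × 1.85 L = 18.870 mg
maltose: 32.2 g/L × 1.85 L = 59.570 g
L-arginine: 0.699 g/L × 1.85 L = 1.293 g
phenol red: 27.6 mg/L × 1.85 L = 51.060 mg
thiamine hydrochloride: 13.4 mg/L × 1.85 L = 24.790 mg
fructose: 15.3 g/L × 1.85 L = 28.305 g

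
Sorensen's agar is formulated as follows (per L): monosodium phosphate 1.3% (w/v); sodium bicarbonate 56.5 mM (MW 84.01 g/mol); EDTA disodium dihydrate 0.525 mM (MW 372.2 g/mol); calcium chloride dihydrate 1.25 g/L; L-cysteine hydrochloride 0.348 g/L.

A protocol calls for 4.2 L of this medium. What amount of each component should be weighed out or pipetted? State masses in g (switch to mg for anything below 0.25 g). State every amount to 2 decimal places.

Working volume: 4.2 L.
monosodium phosphate: 1.3% w/v = 13 g/L → 13 × 4.2 L = 54.60 g
sodium bicarbonate: 56.5 mmol/L × 84.01 g/mol × 4.2 L ÷ 1000 = 19.94 g
EDTA disodium dihydrate: 0.525 mmol/L × 372.2 g/mol × 4.2 L ÷ 1000 = 0.82 g
calcium chloride dihydrate: 1.25 g/L × 4.2 L = 5.25 g
L-cysteine hydrochloride: 0.348 g/L × 4.2 L = 1.46 g

monosodium phosphate 54.60 g; sodium bicarbonate 19.94 g; EDTA disodium dihydrate 0.82 g; calcium chloride dihydrate 5.25 g; L-cysteine hydrochloride 1.46 g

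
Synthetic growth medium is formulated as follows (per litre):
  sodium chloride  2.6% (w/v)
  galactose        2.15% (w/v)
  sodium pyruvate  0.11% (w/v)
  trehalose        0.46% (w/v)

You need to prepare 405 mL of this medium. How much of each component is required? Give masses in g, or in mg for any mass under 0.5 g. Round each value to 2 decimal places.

Working volume: 405 mL = 0.405 L.
sodium chloride: 2.6 g per 100 mL × 405 mL ÷ 100 = 10.53 g
galactose: 2.15% w/v = 21.5 g/L → 21.5 × 0.405 L = 8.71 g
sodium pyruvate: 0.11 g per 100 mL × 405 mL ÷ 100 = 0.4455 g = 445.50 mg
trehalose: 0.46 g per 100 mL × 405 mL ÷ 100 = 1.86 g

sodium chloride 10.53 g; galactose 8.71 g; sodium pyruvate 445.50 mg; trehalose 1.86 g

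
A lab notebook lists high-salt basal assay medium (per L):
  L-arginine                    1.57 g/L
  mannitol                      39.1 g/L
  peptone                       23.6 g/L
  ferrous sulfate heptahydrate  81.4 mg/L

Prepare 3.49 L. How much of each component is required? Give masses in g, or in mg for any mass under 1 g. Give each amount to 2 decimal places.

Scale factor relative to 1 L: 3.49.
L-arginine: 1.57 g/L × 3.49 L = 5.48 g
mannitol: 39.1 g/L × 3.49 L = 136.46 g
peptone: 23.6 g/L × 3.49 L = 82.36 g
ferrous sulfate heptahydrate: 81.4 mg/L × 3.49 L = 284.09 mg

L-arginine 5.48 g; mannitol 136.46 g; peptone 82.36 g; ferrous sulfate heptahydrate 284.09 mg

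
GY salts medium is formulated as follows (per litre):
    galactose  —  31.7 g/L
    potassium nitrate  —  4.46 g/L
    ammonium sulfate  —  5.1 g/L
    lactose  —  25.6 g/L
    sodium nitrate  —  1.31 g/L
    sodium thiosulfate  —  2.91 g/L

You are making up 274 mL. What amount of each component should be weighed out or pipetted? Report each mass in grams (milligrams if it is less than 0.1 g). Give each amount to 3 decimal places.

galactose 8.686 g; potassium nitrate 1.222 g; ammonium sulfate 1.397 g; lactose 7.014 g; sodium nitrate 0.359 g; sodium thiosulfate 0.797 g

Working volume: 274 mL = 0.274 L.
galactose: 31.7 g/L × 0.274 L = 8.686 g
potassium nitrate: 4.46 g/L × 0.274 L = 1.222 g
ammonium sulfate: 5.1 g/L × 0.274 L = 1.397 g
lactose: 25.6 g/L × 0.274 L = 7.014 g
sodium nitrate: 1.31 g/L × 0.274 L = 0.359 g
sodium thiosulfate: 2.91 g/L × 0.274 L = 0.797 g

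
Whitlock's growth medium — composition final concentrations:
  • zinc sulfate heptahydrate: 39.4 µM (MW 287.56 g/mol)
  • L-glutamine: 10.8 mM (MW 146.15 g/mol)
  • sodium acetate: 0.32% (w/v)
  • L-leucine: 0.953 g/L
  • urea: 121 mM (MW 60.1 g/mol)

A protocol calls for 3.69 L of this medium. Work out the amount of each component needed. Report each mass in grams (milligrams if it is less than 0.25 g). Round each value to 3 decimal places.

Working volume: 3.69 L.
zinc sulfate heptahydrate: 39.4 µmol/L × 287.56 g/mol × 3.69 L ÷ 1000 = 41.807 mg
L-glutamine: 10.8 mmol/L × 146.15 g/mol × 3.69 L ÷ 1000 = 5.824 g
sodium acetate: 0.32% w/v = 3.2 g/L → 3.2 × 3.69 L = 11.808 g
L-leucine: 0.953 g/L × 3.69 L = 3.517 g
urea: 121 mmol/L × 60.1 g/mol × 3.69 L ÷ 1000 = 26.834 g

zinc sulfate heptahydrate 41.807 mg; L-glutamine 5.824 g; sodium acetate 11.808 g; L-leucine 3.517 g; urea 26.834 g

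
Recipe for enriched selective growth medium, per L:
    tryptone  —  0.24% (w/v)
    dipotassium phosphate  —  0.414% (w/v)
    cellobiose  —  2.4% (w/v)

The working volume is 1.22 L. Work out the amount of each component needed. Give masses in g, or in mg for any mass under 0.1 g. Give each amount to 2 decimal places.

tryptone 2.93 g; dipotassium phosphate 5.05 g; cellobiose 29.28 g

Scale factor relative to 1 L: 1.22.
tryptone: 0.24 g per 100 mL × 1220 mL ÷ 100 = 2.93 g
dipotassium phosphate: 0.414 g per 100 mL × 1220 mL ÷ 100 = 5.05 g
cellobiose: 2.4 g per 100 mL × 1220 mL ÷ 100 = 29.28 g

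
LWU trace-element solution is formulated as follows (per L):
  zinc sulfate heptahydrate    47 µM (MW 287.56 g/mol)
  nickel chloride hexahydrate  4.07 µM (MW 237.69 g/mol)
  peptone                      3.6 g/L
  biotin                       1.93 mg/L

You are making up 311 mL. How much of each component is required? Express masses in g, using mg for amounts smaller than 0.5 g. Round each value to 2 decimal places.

zinc sulfate heptahydrate 4.20 mg; nickel chloride hexahydrate 0.30 mg; peptone 1.12 g; biotin 0.60 mg

Target volume = 311 mL = 0.311 L.
zinc sulfate heptahydrate: 47 µmol/L × 287.56 g/mol × 0.311 L ÷ 1000 = 4.20 mg
nickel chloride hexahydrate: 4.07 µmol/L × 237.69 g/mol × 0.311 L ÷ 1000 = 0.30 mg
peptone: 3.6 g/L × 0.311 L = 1.12 g
biotin: 1.93 mg/L × 0.311 L = 0.60 mg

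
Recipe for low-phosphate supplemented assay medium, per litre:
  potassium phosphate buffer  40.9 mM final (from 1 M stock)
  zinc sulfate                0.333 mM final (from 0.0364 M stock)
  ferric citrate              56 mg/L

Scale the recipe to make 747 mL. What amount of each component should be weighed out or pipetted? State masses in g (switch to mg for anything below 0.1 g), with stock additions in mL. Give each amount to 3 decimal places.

Working volume: 747 mL = 0.747 L.
potassium phosphate buffer: dilute stock: 40.9 mM × 747 mL ÷ 1000 mM = 30.552 mL
zinc sulfate: C1V1 = C2V2 → 0.333 mM × 747 mL ÷ 36.4 mM = 6.834 mL
ferric citrate: 56 mg/L × 0.747 L = 41.832 mg

potassium phosphate buffer 30.552 mL; zinc sulfate 6.834 mL; ferric citrate 41.832 mg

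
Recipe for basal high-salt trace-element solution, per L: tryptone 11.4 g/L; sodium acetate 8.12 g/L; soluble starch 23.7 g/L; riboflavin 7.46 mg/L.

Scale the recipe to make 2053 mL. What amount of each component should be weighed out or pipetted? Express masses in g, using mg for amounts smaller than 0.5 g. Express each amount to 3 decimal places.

tryptone 23.404 g; sodium acetate 16.670 g; soluble starch 48.656 g; riboflavin 15.315 mg

Scale factor relative to 1 L: 2.053.
tryptone: 11.4 g/L × 2.053 L = 23.404 g
sodium acetate: 8.12 g/L × 2.053 L = 16.670 g
soluble starch: 23.7 g/L × 2.053 L = 48.656 g
riboflavin: 7.46 mg/L × 2.053 L = 15.315 mg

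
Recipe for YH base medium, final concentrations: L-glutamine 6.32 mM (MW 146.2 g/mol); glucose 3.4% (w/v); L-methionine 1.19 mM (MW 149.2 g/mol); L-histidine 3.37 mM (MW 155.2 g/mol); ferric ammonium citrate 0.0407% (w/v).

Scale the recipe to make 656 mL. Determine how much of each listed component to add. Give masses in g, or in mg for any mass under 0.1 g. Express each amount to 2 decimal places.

L-glutamine 0.61 g; glucose 22.30 g; L-methionine 0.12 g; L-histidine 0.34 g; ferric ammonium citrate 0.27 g

Target volume = 656 mL = 0.656 L.
L-glutamine: 6.32 mmol/L × 146.2 g/mol × 0.656 L ÷ 1000 = 0.61 g
glucose: 3.4% w/v = 34 g/L → 34 × 0.656 L = 22.30 g
L-methionine: 1.19 mmol/L × 149.2 g/mol × 0.656 L ÷ 1000 = 0.12 g
L-histidine: 3.37 mmol/L × 155.2 g/mol × 0.656 L ÷ 1000 = 0.34 g
ferric ammonium citrate: 0.0407% w/v = 0.407 g/L → 0.407 × 0.656 L = 0.27 g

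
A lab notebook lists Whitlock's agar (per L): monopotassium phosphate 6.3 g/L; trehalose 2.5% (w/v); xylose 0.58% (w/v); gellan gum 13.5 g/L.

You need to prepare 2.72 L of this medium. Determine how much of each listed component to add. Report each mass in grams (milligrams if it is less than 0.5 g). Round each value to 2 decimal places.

monopotassium phosphate 17.14 g; trehalose 68.00 g; xylose 15.78 g; gellan gum 36.72 g

Scale factor relative to 1 L: 2.72.
monopotassium phosphate: 6.3 g/L × 2.72 L = 17.14 g
trehalose: 2.5 g per 100 mL × 2720 mL ÷ 100 = 68.00 g
xylose: 0.58 g per 100 mL × 2720 mL ÷ 100 = 15.78 g
gellan gum: 13.5 g/L × 2.72 L = 36.72 g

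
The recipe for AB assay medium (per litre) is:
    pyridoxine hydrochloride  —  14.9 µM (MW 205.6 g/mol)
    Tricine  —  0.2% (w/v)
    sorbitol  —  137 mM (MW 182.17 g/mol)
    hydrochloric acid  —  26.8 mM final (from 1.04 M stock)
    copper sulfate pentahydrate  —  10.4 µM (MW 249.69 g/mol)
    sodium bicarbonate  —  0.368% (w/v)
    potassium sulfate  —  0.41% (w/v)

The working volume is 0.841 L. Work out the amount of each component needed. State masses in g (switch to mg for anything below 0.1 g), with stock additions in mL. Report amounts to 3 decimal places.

Scale factor relative to 1 L: 0.841.
pyridoxine hydrochloride: 14.9 µmol/L × 205.6 g/mol × 0.841 L ÷ 1000 = 2.576 mg
Tricine: 0.2% w/v = 2 g/L → 2 × 0.841 L = 1.682 g
sorbitol: 137 mmol/L × 182.17 g/mol × 0.841 L ÷ 1000 = 20.989 g
hydrochloric acid: V = C2·V2/C1 = 26.8 mM × 841 mL ÷ 1040 mM = 21.672 mL
copper sulfate pentahydrate: 10.4 µmol/L × 249.69 g/mol × 0.841 L ÷ 1000 = 2.184 mg
sodium bicarbonate: 0.368% w/v = 3.68 g/L → 3.68 × 0.841 L = 3.095 g
potassium sulfate: 0.41 g per 100 mL × 841 mL ÷ 100 = 3.448 g

pyridoxine hydrochloride 2.576 mg; Tricine 1.682 g; sorbitol 20.989 g; hydrochloric acid 21.672 mL; copper sulfate pentahydrate 2.184 mg; sodium bicarbonate 3.095 g; potassium sulfate 3.448 g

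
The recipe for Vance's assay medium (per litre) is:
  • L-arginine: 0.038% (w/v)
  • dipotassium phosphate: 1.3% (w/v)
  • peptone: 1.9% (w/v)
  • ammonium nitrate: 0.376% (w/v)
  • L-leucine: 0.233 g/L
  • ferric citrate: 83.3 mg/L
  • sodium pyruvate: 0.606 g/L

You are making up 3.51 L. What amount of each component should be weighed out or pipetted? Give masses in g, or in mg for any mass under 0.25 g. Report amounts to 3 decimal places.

L-arginine 1.334 g; dipotassium phosphate 45.630 g; peptone 66.690 g; ammonium nitrate 13.198 g; L-leucine 0.818 g; ferric citrate 0.292 g; sodium pyruvate 2.127 g

Working volume: 3.51 L.
L-arginine: 0.038 g per 100 mL × 3510 mL ÷ 100 = 1.334 g
dipotassium phosphate: 1.3% w/v = 13 g/L → 13 × 3.51 L = 45.630 g
peptone: 1.9% w/v = 19 g/L → 19 × 3.51 L = 66.690 g
ammonium nitrate: 0.376% w/v = 3.76 g/L → 3.76 × 3.51 L = 13.198 g
L-leucine: 0.233 g/L × 3.51 L = 0.818 g
ferric citrate: 83.3 mg/L × 3.51 L = 292.383 mg = 0.292 g
sodium pyruvate: 0.606 g/L × 3.51 L = 2.127 g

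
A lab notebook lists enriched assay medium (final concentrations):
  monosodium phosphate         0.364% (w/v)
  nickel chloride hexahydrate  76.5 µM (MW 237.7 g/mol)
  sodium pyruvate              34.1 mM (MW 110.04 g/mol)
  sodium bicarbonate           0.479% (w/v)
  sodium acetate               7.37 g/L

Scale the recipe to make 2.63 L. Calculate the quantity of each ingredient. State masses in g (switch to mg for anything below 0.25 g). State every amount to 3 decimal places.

monosodium phosphate 9.573 g; nickel chloride hexahydrate 47.824 mg; sodium pyruvate 9.869 g; sodium bicarbonate 12.598 g; sodium acetate 19.383 g

Working volume: 2.63 L.
monosodium phosphate: 0.364% w/v = 3.64 g/L → 3.64 × 2.63 L = 9.573 g
nickel chloride hexahydrate: 76.5 µmol/L × 237.7 g/mol × 2.63 L ÷ 1000 = 47.824 mg
sodium pyruvate: 34.1 mmol/L × 110.04 g/mol × 2.63 L ÷ 1000 = 9.869 g
sodium bicarbonate: 0.479 g per 100 mL × 2630 mL ÷ 100 = 12.598 g
sodium acetate: 7.37 g/L × 2.63 L = 19.383 g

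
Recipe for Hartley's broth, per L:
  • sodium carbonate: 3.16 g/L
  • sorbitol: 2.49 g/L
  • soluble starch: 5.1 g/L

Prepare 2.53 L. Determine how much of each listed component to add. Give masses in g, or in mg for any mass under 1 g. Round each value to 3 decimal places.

sodium carbonate 7.995 g; sorbitol 6.300 g; soluble starch 12.903 g

Working volume: 2.53 L.
sodium carbonate: 3.16 g/L × 2.53 L = 7.995 g
sorbitol: 2.49 g/L × 2.53 L = 6.300 g
soluble starch: 5.1 g/L × 2.53 L = 12.903 g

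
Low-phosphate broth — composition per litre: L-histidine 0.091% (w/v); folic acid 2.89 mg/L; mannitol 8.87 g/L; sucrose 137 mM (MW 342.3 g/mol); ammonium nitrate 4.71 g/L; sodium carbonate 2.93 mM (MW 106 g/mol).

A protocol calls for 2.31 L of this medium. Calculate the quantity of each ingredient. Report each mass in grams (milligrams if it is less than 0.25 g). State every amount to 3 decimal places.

L-histidine 2.102 g; folic acid 6.676 mg; mannitol 20.490 g; sucrose 108.328 g; ammonium nitrate 10.880 g; sodium carbonate 0.717 g

Working volume: 2.31 L.
L-histidine: 0.091% w/v = 0.91 g/L → 0.91 × 2.31 L = 2.102 g
folic acid: 2.89 mg/L × 2.31 L = 6.676 mg
mannitol: 8.87 g/L × 2.31 L = 20.490 g
sucrose: 137 mmol/L × 342.3 g/mol × 2.31 L ÷ 1000 = 108.328 g
ammonium nitrate: 4.71 g/L × 2.31 L = 10.880 g
sodium carbonate: 2.93 mmol/L × 106 g/mol × 2.31 L ÷ 1000 = 0.717 g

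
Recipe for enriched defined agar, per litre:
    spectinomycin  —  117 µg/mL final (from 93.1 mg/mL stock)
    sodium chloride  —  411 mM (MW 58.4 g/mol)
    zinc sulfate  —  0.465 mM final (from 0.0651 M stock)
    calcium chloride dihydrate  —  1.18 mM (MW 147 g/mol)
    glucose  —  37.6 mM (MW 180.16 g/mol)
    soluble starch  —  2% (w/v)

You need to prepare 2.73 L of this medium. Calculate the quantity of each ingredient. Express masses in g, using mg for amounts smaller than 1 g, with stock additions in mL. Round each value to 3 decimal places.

spectinomycin 3.431 mL; sodium chloride 65.527 g; zinc sulfate 19.500 mL; calcium chloride dihydrate 473.546 mg; glucose 18.493 g; soluble starch 54.600 g

Scale factor relative to 1 L: 2.73.
spectinomycin: dilute stock: 117 µg/mL × 2730 mL ÷ 93100 µg/mL = 3.431 mL
sodium chloride: 411 mmol/L × 58.4 g/mol × 2.73 L ÷ 1000 = 65.527 g
zinc sulfate: C1V1 = C2V2 → 0.465 mM × 2730 mL ÷ 65.1 mM = 19.500 mL
calcium chloride dihydrate: 1.18 mmol/L × 147 mg/mmol × 2.73 L = 473.546 mg
glucose: 37.6 mmol/L × 180.16 g/mol × 2.73 L ÷ 1000 = 18.493 g
soluble starch: 2 g per 100 mL × 2730 mL ÷ 100 = 54.600 g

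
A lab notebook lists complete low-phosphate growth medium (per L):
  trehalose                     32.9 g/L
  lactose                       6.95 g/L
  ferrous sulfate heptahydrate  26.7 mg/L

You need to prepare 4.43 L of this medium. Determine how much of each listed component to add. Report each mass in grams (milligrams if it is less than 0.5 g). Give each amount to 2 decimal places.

Working volume: 4.43 L.
trehalose: 32.9 g/L × 4.43 L = 145.75 g
lactose: 6.95 g/L × 4.43 L = 30.79 g
ferrous sulfate heptahydrate: 26.7 mg/L × 4.43 L = 118.28 mg

trehalose 145.75 g; lactose 30.79 g; ferrous sulfate heptahydrate 118.28 mg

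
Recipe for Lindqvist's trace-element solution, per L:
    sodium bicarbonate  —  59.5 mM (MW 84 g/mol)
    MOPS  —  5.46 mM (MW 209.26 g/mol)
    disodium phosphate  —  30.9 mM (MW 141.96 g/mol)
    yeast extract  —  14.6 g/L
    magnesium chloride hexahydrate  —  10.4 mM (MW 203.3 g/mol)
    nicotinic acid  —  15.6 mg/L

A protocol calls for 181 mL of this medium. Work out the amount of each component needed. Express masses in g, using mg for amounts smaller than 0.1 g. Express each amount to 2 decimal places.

Scale factor relative to 1 L: 0.181.
sodium bicarbonate: 59.5 mmol/L × 84 g/mol × 0.181 L ÷ 1000 = 0.90 g
MOPS: 5.46 mmol/L × 209.26 g/mol × 0.181 L ÷ 1000 = 0.21 g
disodium phosphate: 30.9 mmol/L × 141.96 g/mol × 0.181 L ÷ 1000 = 0.79 g
yeast extract: 14.6 g/L × 0.181 L = 2.64 g
magnesium chloride hexahydrate: 10.4 mmol/L × 203.3 g/mol × 0.181 L ÷ 1000 = 0.38 g
nicotinic acid: 15.6 mg/L × 0.181 L = 2.82 mg

sodium bicarbonate 0.90 g; MOPS 0.21 g; disodium phosphate 0.79 g; yeast extract 2.64 g; magnesium chloride hexahydrate 0.38 g; nicotinic acid 2.82 mg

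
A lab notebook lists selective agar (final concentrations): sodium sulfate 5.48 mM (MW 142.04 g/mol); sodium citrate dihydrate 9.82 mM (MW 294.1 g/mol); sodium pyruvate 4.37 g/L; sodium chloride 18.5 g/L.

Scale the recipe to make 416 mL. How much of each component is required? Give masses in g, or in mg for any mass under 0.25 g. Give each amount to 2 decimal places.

Scale factor relative to 1 L: 0.416.
sodium sulfate: 5.48 mmol/L × 142.04 g/mol × 0.416 L ÷ 1000 = 0.32 g
sodium citrate dihydrate: 9.82 mmol/L × 294.1 g/mol × 0.416 L ÷ 1000 = 1.20 g
sodium pyruvate: 4.37 g/L × 0.416 L = 1.82 g
sodium chloride: 18.5 g/L × 0.416 L = 7.70 g

sodium sulfate 0.32 g; sodium citrate dihydrate 1.20 g; sodium pyruvate 1.82 g; sodium chloride 7.70 g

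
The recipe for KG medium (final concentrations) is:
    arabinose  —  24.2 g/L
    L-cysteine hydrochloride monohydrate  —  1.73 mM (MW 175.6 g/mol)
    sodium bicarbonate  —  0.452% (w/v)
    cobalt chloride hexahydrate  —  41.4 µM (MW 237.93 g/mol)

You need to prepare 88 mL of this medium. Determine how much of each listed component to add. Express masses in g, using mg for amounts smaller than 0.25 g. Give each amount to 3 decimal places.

arabinose 2.130 g; L-cysteine hydrochloride monohydrate 26.733 mg; sodium bicarbonate 0.398 g; cobalt chloride hexahydrate 0.867 mg

Working volume: 88 mL = 0.088 L.
arabinose: 24.2 g/L × 0.088 L = 2.130 g
L-cysteine hydrochloride monohydrate: 1.73 mmol/L × 175.6 mg/mmol × 0.088 L = 26.733 mg
sodium bicarbonate: 0.452 g per 100 mL × 88 mL ÷ 100 = 0.398 g
cobalt chloride hexahydrate: 41.4 µmol/L × 237.93 g/mol × 0.088 L ÷ 1000 = 0.867 mg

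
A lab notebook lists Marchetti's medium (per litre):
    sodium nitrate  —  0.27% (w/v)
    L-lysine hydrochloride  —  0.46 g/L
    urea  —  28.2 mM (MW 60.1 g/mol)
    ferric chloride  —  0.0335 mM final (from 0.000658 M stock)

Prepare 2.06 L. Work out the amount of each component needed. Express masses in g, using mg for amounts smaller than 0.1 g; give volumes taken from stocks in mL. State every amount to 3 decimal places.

Working volume: 2.06 L.
sodium nitrate: 0.27 g per 100 mL × 2060 mL ÷ 100 = 5.562 g
L-lysine hydrochloride: 0.46 g/L × 2.06 L = 0.948 g
urea: 28.2 mmol/L × 60.1 g/mol × 2.06 L ÷ 1000 = 3.491 g
ferric chloride: V = C2·V2/C1 = 0.0335 mM × 2060 mL ÷ 0.658 mM = 104.878 mL

sodium nitrate 5.562 g; L-lysine hydrochloride 0.948 g; urea 3.491 g; ferric chloride 104.878 mL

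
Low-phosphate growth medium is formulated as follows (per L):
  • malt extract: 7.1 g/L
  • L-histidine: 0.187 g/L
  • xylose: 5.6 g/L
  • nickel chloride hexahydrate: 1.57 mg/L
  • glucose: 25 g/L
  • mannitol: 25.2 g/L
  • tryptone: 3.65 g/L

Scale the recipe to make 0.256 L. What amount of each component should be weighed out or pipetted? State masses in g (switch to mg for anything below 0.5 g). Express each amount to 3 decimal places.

malt extract 1.818 g; L-histidine 47.872 mg; xylose 1.434 g; nickel chloride hexahydrate 0.402 mg; glucose 6.400 g; mannitol 6.451 g; tryptone 0.934 g

Scale factor relative to 1 L: 0.256.
malt extract: 7.1 g/L × 0.256 L = 1.818 g
L-histidine: 0.187 g/L × 0.256 L = 0.047872 g = 47.872 mg
xylose: 5.6 g/L × 0.256 L = 1.434 g
nickel chloride hexahydrate: 1.57 mg/L × 0.256 L = 0.402 mg
glucose: 25 g/L × 0.256 L = 6.400 g
mannitol: 25.2 g/L × 0.256 L = 6.451 g
tryptone: 3.65 g/L × 0.256 L = 0.934 g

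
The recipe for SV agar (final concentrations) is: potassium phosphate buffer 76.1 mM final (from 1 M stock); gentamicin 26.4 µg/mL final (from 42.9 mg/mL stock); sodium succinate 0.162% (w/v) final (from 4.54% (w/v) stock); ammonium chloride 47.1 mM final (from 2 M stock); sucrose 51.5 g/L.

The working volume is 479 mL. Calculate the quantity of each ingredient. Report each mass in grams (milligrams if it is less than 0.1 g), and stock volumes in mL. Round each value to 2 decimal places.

potassium phosphate buffer 36.45 mL; gentamicin 0.29 mL; sodium succinate 17.09 mL; ammonium chloride 11.28 mL; sucrose 24.67 g

Target volume = 479 mL = 0.479 L.
potassium phosphate buffer: C1V1 = C2V2 → 76.1 mM × 479 mL ÷ 1000 mM = 36.45 mL
gentamicin: C1V1 = C2V2 → 26.4 µg/mL × 479 mL ÷ 42900 µg/mL = 0.29 mL
sodium succinate: dilute stock: 0.162% ÷ 4.54% × 479 mL = 17.09 mL
ammonium chloride: C1V1 = C2V2 → 47.1 mM × 479 mL ÷ 2000 mM = 11.28 mL
sucrose: 51.5 g/L × 0.479 L = 24.67 g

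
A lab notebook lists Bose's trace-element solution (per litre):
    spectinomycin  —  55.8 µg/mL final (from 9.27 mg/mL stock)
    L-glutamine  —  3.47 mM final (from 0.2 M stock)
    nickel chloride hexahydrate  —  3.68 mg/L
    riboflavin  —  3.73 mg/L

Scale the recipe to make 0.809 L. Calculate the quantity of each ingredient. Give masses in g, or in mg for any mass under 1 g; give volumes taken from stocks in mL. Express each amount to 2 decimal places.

spectinomycin 4.87 mL; L-glutamine 14.04 mL; nickel chloride hexahydrate 2.98 mg; riboflavin 3.02 mg

Scale factor relative to 1 L: 0.809.
spectinomycin: V = C2·V2/C1 = 55.8 µg/mL × 809 mL ÷ 9270 µg/mL = 4.87 mL
L-glutamine: V = C2·V2/C1 = 3.47 mM × 809 mL ÷ 200 mM = 14.04 mL
nickel chloride hexahydrate: 3.68 mg/L × 0.809 L = 2.98 mg
riboflavin: 3.73 mg/L × 0.809 L = 3.02 mg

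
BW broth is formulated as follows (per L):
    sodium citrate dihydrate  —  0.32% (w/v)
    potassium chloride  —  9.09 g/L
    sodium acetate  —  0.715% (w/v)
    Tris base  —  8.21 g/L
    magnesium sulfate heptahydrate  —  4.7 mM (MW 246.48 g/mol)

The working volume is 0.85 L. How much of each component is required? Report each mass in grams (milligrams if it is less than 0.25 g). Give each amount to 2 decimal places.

sodium citrate dihydrate 2.72 g; potassium chloride 7.73 g; sodium acetate 6.08 g; Tris base 6.98 g; magnesium sulfate heptahydrate 0.98 g

Scale factor relative to 1 L: 0.85.
sodium citrate dihydrate: 0.32 g per 100 mL × 850 mL ÷ 100 = 2.72 g
potassium chloride: 9.09 g/L × 0.85 L = 7.73 g
sodium acetate: 0.715% w/v = 7.15 g/L → 7.15 × 0.85 L = 6.08 g
Tris base: 8.21 g/L × 0.85 L = 6.98 g
magnesium sulfate heptahydrate: 4.7 mmol/L × 246.48 g/mol × 0.85 L ÷ 1000 = 0.98 g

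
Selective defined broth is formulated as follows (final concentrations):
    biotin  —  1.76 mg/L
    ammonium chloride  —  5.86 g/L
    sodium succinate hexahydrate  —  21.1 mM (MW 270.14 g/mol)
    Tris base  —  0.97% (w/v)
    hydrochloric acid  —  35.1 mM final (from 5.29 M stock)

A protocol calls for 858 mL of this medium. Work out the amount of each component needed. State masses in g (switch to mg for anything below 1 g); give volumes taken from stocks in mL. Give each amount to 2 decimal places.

Target volume = 858 mL = 0.858 L.
biotin: 1.76 mg/L × 0.858 L = 1.51 mg
ammonium chloride: 5.86 g/L × 0.858 L = 5.03 g
sodium succinate hexahydrate: 21.1 mmol/L × 270.14 g/mol × 0.858 L ÷ 1000 = 4.89 g
Tris base: 0.97% w/v = 9.7 g/L → 9.7 × 0.858 L = 8.32 g
hydrochloric acid: dilute stock: 35.1 mM × 858 mL ÷ 5290 mM = 5.69 mL

biotin 1.51 mg; ammonium chloride 5.03 g; sodium succinate hexahydrate 4.89 g; Tris base 8.32 g; hydrochloric acid 5.69 mL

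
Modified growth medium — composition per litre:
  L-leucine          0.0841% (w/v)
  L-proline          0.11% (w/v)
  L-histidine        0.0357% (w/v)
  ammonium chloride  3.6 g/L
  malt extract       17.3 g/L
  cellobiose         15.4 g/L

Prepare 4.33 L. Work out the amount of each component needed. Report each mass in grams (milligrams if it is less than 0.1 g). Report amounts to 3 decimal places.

Working volume: 4.33 L.
L-leucine: 0.0841 g per 100 mL × 4330 mL ÷ 100 = 3.642 g
L-proline: 0.11% w/v = 1.1 g/L → 1.1 × 4.33 L = 4.763 g
L-histidine: 0.0357% w/v = 0.357 g/L → 0.357 × 4.33 L = 1.546 g
ammonium chloride: 3.6 g/L × 4.33 L = 15.588 g
malt extract: 17.3 g/L × 4.33 L = 74.909 g
cellobiose: 15.4 g/L × 4.33 L = 66.682 g

L-leucine 3.642 g; L-proline 4.763 g; L-histidine 1.546 g; ammonium chloride 15.588 g; malt extract 74.909 g; cellobiose 66.682 g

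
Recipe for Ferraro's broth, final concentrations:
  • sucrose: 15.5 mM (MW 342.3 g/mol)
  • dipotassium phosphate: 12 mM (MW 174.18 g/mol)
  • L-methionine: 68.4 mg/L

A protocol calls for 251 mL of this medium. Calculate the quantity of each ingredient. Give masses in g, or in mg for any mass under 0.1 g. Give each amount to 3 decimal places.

Working volume: 251 mL = 0.251 L.
sucrose: 15.5 mmol/L × 342.3 g/mol × 0.251 L ÷ 1000 = 1.332 g
dipotassium phosphate: 12 mmol/L × 174.18 g/mol × 0.251 L ÷ 1000 = 0.525 g
L-methionine: 68.4 mg/L × 0.251 L = 17.168 mg

sucrose 1.332 g; dipotassium phosphate 0.525 g; L-methionine 17.168 mg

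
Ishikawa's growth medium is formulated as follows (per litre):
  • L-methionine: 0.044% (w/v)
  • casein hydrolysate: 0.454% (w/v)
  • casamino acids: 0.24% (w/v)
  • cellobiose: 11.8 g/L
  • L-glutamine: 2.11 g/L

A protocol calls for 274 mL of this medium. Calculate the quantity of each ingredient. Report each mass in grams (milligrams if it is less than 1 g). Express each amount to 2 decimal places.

L-methionine 120.56 mg; casein hydrolysate 1.24 g; casamino acids 657.60 mg; cellobiose 3.23 g; L-glutamine 578.14 mg

Scale factor relative to 1 L: 0.274.
L-methionine: 0.044 g per 100 mL × 274 mL ÷ 100 = 0.12056 g = 120.56 mg
casein hydrolysate: 0.454% w/v = 4.54 g/L → 4.54 × 0.274 L = 1.24 g
casamino acids: 0.24% w/v = 2.4 g/L → 2.4 × 0.274 L = 0.6576 g = 657.60 mg
cellobiose: 11.8 g/L × 0.274 L = 3.23 g
L-glutamine: 2.11 g/L × 0.274 L = 0.57814 g = 578.14 mg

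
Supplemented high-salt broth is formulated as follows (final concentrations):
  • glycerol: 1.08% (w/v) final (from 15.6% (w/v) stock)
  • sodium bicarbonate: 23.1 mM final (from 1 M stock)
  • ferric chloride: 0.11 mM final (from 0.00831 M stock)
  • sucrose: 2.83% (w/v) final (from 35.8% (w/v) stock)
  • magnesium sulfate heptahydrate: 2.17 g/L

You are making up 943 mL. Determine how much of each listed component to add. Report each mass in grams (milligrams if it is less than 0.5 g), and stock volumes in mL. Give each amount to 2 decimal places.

glycerol 65.28 mL; sodium bicarbonate 21.78 mL; ferric chloride 12.48 mL; sucrose 74.54 mL; magnesium sulfate heptahydrate 2.05 g

Scale factor relative to 1 L: 0.943.
glycerol: C1V1 = C2V2 → 1.08% ÷ 15.6% × 943 mL = 65.28 mL
sodium bicarbonate: V = C2·V2/C1 = 23.1 mM × 943 mL ÷ 1000 mM = 21.78 mL
ferric chloride: dilute stock: 0.11 mM × 943 mL ÷ 8.31 mM = 12.48 mL
sucrose: dilute stock: 2.83% ÷ 35.8% × 943 mL = 74.54 mL
magnesium sulfate heptahydrate: 2.17 g/L × 0.943 L = 2.05 g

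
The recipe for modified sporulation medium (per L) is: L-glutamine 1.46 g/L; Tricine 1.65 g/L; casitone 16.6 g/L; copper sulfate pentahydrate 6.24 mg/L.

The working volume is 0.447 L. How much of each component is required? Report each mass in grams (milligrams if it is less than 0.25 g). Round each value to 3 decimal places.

Working volume: 0.447 L.
L-glutamine: 1.46 g/L × 0.447 L = 0.653 g
Tricine: 1.65 g/L × 0.447 L = 0.738 g
casitone: 16.6 g/L × 0.447 L = 7.420 g
copper sulfate pentahydrate: 6.24 mg/L × 0.447 L = 2.789 mg

L-glutamine 0.653 g; Tricine 0.738 g; casitone 7.420 g; copper sulfate pentahydrate 2.789 mg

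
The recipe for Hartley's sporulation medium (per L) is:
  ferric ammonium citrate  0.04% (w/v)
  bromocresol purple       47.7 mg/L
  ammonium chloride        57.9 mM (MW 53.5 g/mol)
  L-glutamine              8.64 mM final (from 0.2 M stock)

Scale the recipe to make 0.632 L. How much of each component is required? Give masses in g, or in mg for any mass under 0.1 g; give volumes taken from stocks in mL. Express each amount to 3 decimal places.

ferric ammonium citrate 0.253 g; bromocresol purple 30.146 mg; ammonium chloride 1.958 g; L-glutamine 27.302 mL

Working volume: 0.632 L.
ferric ammonium citrate: 0.04% w/v = 0.4 g/L → 0.4 × 0.632 L = 0.253 g
bromocresol purple: 47.7 mg/L × 0.632 L = 30.146 mg
ammonium chloride: 57.9 mmol/L × 53.5 g/mol × 0.632 L ÷ 1000 = 1.958 g
L-glutamine: C1V1 = C2V2 → 8.64 mM × 632 mL ÷ 200 mM = 27.302 mL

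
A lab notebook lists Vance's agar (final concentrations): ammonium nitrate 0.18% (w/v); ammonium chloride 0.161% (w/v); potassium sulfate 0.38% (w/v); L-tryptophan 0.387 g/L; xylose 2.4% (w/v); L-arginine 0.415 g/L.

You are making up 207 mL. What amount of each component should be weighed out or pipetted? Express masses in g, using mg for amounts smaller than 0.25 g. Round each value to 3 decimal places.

ammonium nitrate 0.373 g; ammonium chloride 0.333 g; potassium sulfate 0.787 g; L-tryptophan 80.109 mg; xylose 4.968 g; L-arginine 85.905 mg

Target volume = 207 mL = 0.207 L.
ammonium nitrate: 0.18 g per 100 mL × 207 mL ÷ 100 = 0.373 g
ammonium chloride: 0.161 g per 100 mL × 207 mL ÷ 100 = 0.333 g
potassium sulfate: 0.38% w/v = 3.8 g/L → 3.8 × 0.207 L = 0.787 g
L-tryptophan: 0.387 g/L × 0.207 L = 0.080109 g = 80.109 mg
xylose: 2.4 g per 100 mL × 207 mL ÷ 100 = 4.968 g
L-arginine: 0.415 g/L × 0.207 L = 0.085905 g = 85.905 mg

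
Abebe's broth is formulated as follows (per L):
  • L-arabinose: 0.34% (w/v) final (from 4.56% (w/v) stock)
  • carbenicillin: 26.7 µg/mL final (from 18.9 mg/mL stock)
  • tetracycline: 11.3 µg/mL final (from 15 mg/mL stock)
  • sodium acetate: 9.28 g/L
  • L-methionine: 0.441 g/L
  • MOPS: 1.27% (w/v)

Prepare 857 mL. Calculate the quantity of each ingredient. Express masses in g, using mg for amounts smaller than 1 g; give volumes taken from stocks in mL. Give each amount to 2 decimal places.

Working volume: 857 mL = 0.857 L.
L-arabinose: V = C2·V2/C1 = 0.34% ÷ 4.56% × 857 mL = 63.90 mL
carbenicillin: V = C2·V2/C1 = 26.7 µg/mL × 857 mL ÷ 18900 µg/mL = 1.21 mL
tetracycline: C1V1 = C2V2 → 11.3 µg/mL × 857 mL ÷ 15000 µg/mL = 0.65 mL
sodium acetate: 9.28 g/L × 0.857 L = 7.95 g
L-methionine: 0.441 g/L × 0.857 L = 0.377937 g = 377.94 mg
MOPS: 1.27 g per 100 mL × 857 mL ÷ 100 = 10.88 g

L-arabinose 63.90 mL; carbenicillin 1.21 mL; tetracycline 0.65 mL; sodium acetate 7.95 g; L-methionine 377.94 mg; MOPS 10.88 g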